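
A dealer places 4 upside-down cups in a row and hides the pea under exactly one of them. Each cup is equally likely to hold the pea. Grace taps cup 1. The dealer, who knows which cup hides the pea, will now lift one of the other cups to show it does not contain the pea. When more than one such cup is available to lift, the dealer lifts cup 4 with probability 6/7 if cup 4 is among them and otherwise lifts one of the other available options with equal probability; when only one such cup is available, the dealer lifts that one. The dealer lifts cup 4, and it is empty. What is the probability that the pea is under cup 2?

Condition on the true location of the pea.
If it is under any of cups 1, 2, and 3 (prior 1/4 each): cup 4 is available, opened with probability 6/7; weight (1/4)·(6/7) = 3/14 each.
If it is under cup 4 (prior 1/4): the dealer opened cup 4, so this case is ruled out; weight (1/4)·0 = 0.
The weights sum to 9/14.
So P(the pea under cup 2 | the dealer opened cup 4) = (3/14) / (9/14) = 1/3.

1/3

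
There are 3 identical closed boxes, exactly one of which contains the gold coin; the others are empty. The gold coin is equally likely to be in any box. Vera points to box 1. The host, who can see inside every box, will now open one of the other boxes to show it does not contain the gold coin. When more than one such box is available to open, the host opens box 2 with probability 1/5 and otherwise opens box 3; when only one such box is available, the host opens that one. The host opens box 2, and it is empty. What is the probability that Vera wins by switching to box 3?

5/6

Condition on the true location of the gold coin.
If it is in box 1 (prior 1/3): box 2 is available, opened with probability 1/5; weight (1/3)·(1/5) = 1/15.
If it is in box 2 (prior 1/3): the host opened box 2, so this case is ruled out; weight (1/3)·0 = 0.
If it is in box 3 (prior 1/3): only box 2 is available, probability 1; weight (1/3)·1 = 1/3.
The weights sum to 2/5.
So P(the gold coin in box 3 | the host opened box 2) = (1/3) / (2/5) = 5/6.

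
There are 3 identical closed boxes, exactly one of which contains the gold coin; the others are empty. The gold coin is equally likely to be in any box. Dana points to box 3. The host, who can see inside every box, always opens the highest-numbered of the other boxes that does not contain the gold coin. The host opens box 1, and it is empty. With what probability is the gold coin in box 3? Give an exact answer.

Condition on the true location of the gold coin.
If it is in box 1 (prior 1/3): the host opened box 1, so this case is ruled out; weight (1/3)·0 = 0.
If it is in box 2 (prior 1/3): box 1 is the highest-numbered option available, probability 1; weight (1/3)·1 = 1/3.
If it is in box 3 (prior 1/3): the host would have opened box 2 instead, probability 0; weight (1/3)·0 = 0.
The weights sum to 1/3.
So P(the gold coin in box 3 | the host opened box 1) = 0 / (1/3) = 0.

0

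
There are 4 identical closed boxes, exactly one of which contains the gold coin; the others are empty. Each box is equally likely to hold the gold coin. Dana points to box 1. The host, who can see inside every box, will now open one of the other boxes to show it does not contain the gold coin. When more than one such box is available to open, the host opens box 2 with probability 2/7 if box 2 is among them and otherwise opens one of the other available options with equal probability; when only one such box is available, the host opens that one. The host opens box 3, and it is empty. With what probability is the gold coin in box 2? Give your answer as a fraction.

7/22

Condition on the true location of the gold coin.
If it is in box 1 (prior 1/4): box 2 is available but not opened; box 3 gets probability (1 − 2/7)/2 = 5/14; weight (1/4)·(5/14) = 5/56.
If it is in box 2 (prior 1/4): box 2 holds the prize so is unavailable; the host chooses uniformly among the 2 others, probability 1/2; weight (1/4)·(1/2) = 1/8.
If it is in box 3 (prior 1/4): the host opened box 3, so this case is ruled out; weight (1/4)·0 = 0.
If it is in box 4 (prior 1/4): box 2 is available but not opened, probability 5/7; weight (1/4)·(5/7) = 5/28.
The weights sum to 11/28.
So P(the gold coin in box 2 | the host opened box 3) = (1/8) / (11/28) = 7/22.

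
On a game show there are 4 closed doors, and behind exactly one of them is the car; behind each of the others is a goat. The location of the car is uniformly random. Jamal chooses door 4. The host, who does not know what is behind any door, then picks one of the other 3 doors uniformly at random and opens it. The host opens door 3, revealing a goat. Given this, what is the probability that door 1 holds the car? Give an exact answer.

1/3

Because the host chose which door to open without knowing where the car is, the choice is independent of the prize location. Learning that door 3 does not hold the car simply rules out that one location and leaves the remaining 3 doors still equally likely by symmetry.
So P(the car behind door 1) = 1/3.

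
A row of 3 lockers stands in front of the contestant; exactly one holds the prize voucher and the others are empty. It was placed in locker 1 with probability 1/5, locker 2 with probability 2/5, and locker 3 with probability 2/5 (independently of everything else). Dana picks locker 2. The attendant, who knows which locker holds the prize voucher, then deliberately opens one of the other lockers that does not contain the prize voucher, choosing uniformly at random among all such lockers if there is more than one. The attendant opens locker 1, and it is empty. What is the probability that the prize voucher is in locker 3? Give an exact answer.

2/3

Condition on the true location of the prize voucher.
If it is in locker 1 (prior 1/5): the attendant opened locker 1, so this case is ruled out; weight (1/5)·0 = 0.
If it is in locker 2 (prior 2/5): the attendant has 2 equally likely choices, so probability 1/2; weight (2/5)·(1/2) = 1/5.
If it is in locker 3 (prior 2/5): the attendant has no choice, probability 1; weight (2/5)·1 = 2/5.
The weights sum to 3/5.
So P(the prize voucher in locker 3 | the attendant opened locker 1) = (2/5) / (3/5) = 2/3.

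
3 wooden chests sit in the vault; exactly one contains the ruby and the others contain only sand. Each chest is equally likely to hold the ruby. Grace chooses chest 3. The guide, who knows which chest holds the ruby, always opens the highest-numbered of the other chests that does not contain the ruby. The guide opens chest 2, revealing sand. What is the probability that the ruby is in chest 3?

Consider each possible location of the ruby in turn.
If it is in either of chests 1 and 3 (prior 1/3 each): chest 2 is the highest-numbered option available, probability 1; weight (1/3)·1 = 1/3 each.
If it is in chest 2 (prior 1/3): the guide opened chest 2, so this case is ruled out; weight (1/3)·0 = 0.
The weights sum to 2/3.
So P(the ruby in chest 3 | the guide opened chest 2) = (1/3) / (2/3) = 1/2.

1/2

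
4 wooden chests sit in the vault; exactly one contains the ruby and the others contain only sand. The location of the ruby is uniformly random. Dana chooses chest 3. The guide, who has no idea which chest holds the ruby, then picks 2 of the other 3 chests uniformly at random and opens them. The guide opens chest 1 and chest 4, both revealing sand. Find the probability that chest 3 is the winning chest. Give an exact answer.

Because the guide chose which chests to open without knowing where the ruby is, the choice is independent of the prize location. Learning that none of the 2 opened chests holds the ruby simply rules out those 2 locations and leaves the remaining 2 chests still equally likely by symmetry.
So P(the ruby in chest 3) = 1/2.

1/2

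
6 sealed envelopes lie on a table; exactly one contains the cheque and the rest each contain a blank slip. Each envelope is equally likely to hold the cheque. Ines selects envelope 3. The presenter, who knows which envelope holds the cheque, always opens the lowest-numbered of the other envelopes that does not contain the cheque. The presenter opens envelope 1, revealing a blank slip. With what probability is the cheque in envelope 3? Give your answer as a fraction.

Apply Bayes' rule, conditioning on where the cheque actually is.
If it is in envelope 1 (prior 1/6): the presenter opened envelope 1, so this case is ruled out; weight (1/6)·0 = 0.
If it is in any of envelopes 2, 3, 4, 5, and 6 (prior 1/6 each): envelope 1 is the lowest-numbered option available, probability 1; weight (1/6)·1 = 1/6 each.
The weights sum to 5/6.
So P(the cheque in envelope 3 | the presenter opened envelope 1) = (1/6) / (5/6) = 1/5.

1/5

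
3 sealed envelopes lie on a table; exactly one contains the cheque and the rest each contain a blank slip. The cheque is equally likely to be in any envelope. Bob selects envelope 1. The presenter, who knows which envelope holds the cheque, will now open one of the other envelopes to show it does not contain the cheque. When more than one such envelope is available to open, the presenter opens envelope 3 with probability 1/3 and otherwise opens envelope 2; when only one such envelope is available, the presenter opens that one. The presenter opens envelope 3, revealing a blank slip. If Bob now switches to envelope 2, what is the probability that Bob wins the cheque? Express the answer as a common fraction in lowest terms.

Apply Bayes' rule, conditioning on where the cheque actually is.
If it is in envelope 1 (prior 1/3): envelope 3 is available, opened with probability 1/3; weight (1/3)·(1/3) = 1/9.
If it is in envelope 2 (prior 1/3): only envelope 3 is available, probability 1; weight (1/3)·1 = 1/3.
If it is in envelope 3 (prior 1/3): the presenter opened envelope 3, so this case is ruled out; weight (1/3)·0 = 0.
The weights sum to 4/9.
So P(the cheque in envelope 2 | the presenter opened envelope 3) = (1/3) / (4/9) = 3/4.

3/4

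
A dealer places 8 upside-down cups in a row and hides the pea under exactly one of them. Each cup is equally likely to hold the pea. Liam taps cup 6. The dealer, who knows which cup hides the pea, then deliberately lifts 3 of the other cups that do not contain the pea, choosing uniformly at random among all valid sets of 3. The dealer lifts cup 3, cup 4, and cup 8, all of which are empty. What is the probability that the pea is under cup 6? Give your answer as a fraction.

Consider each possible location of the pea in turn.
If it is under any of cups 1, 2, 5, and 7 (prior 1/8 each): the dealer has 20 equally likely choices, so probability 1/20; weight (1/8)·(1/20) = 1/160 each.
If it is under any of cups 3, 4, and 8 (prior 1/8 each): that cup was opened and seen not to hold the prize — ruled out; weight (1/8)·0 = 0 each.
If it is under cup 6 (prior 1/8): the dealer has 35 equally likely choices, so probability 1/35; weight (1/8)·(1/35) = 1/280.
The weights sum to 1/35.
So P(the pea under cup 6 | the dealer opened cup 3, cup 4, and cup 8) = (1/280) / (1/35) = 1/8.

1/8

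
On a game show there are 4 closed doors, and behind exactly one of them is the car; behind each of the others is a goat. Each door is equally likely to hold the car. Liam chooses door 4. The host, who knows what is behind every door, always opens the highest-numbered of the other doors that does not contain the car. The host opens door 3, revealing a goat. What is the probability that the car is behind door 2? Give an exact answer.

Condition on the true location of the car.
If it is behind any of doors 1, 2, and 4 (prior 1/4 each): door 3 is the highest-numbered option available, probability 1; weight (1/4)·1 = 1/4 each.
If it is behind door 3 (prior 1/4): the host opened door 3, so this case is ruled out; weight (1/4)·0 = 0.
The weights sum to 3/4.
So P(the car behind door 2 | the host opened door 3) = (1/4) / (3/4) = 1/3.

1/3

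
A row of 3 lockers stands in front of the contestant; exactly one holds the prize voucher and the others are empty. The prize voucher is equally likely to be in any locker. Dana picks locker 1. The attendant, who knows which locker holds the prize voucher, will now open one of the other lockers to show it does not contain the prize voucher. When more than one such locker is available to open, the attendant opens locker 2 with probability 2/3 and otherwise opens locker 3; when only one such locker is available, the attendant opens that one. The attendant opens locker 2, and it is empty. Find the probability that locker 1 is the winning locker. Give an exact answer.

Condition on the true location of the prize voucher.
If it is in locker 1 (prior 1/3): locker 2 is available, opened with probability 2/3; weight (1/3)·(2/3) = 2/9.
If it is in locker 2 (prior 1/3): the attendant opened locker 2, so this case is ruled out; weight (1/3)·0 = 0.
If it is in locker 3 (prior 1/3): only locker 2 is available, probability 1; weight (1/3)·1 = 1/3.
The weights sum to 5/9.
So P(the prize voucher in locker 1 | the attendant opened locker 2) = (2/9) / (5/9) = 2/5.

2/5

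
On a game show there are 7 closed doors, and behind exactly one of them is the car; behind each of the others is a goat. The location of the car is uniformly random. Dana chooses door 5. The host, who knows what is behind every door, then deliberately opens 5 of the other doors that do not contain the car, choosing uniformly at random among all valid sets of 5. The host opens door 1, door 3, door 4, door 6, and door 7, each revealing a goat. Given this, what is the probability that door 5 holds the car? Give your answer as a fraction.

1/7

Apply Bayes' rule, conditioning on where the car actually is.
If it is behind any of doors 1, 3, 4, 6, and 7 (prior 1/7 each): that door was opened and seen not to hold the prize — ruled out; weight (1/7)·0 = 0 each.
If it is behind door 2 (prior 1/7): the host has no choice, probability 1; weight (1/7)·1 = 1/7.
If it is behind door 5 (prior 1/7): the host has 6 equally likely choices, so probability 1/6; weight (1/7)·(1/6) = 1/42.
The weights sum to 1/6.
So P(the car behind door 5 | the host opened door 1, door 3, door 4, door 6, and door 7) = (1/42) / (1/6) = 1/7.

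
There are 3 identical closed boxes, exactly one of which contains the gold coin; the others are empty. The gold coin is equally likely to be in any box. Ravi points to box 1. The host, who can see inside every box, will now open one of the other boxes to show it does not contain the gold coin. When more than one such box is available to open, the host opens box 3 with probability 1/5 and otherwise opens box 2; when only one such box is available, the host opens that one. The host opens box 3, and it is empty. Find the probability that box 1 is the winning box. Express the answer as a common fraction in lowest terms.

1/6

Apply Bayes' rule, conditioning on where the gold coin actually is.
If it is in box 1 (prior 1/3): box 3 is available, opened with probability 1/5; weight (1/3)·(1/5) = 1/15.
If it is in box 2 (prior 1/3): only box 3 is available, probability 1; weight (1/3)·1 = 1/3.
If it is in box 3 (prior 1/3): the host opened box 3, so this case is ruled out; weight (1/3)·0 = 0.
The weights sum to 2/5.
So P(the gold coin in box 1 | the host opened box 3) = (1/15) / (2/5) = 1/6.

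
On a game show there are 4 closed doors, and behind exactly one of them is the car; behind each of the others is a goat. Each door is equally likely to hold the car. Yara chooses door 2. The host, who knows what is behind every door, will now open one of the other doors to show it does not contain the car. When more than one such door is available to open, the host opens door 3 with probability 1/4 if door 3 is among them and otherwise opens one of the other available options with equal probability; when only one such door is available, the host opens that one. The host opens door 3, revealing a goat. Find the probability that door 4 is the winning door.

1/3

Condition on the true location of the car.
If it is behind any of doors 1, 2, and 4 (prior 1/4 each): door 3 is available, opened with probability 1/4; weight (1/4)·(1/4) = 1/16 each.
If it is behind door 3 (prior 1/4): the host opened door 3, so this case is ruled out; weight (1/4)·0 = 0.
The weights sum to 3/16.
So P(the car behind door 4 | the host opened door 3) = (1/16) / (3/16) = 1/3.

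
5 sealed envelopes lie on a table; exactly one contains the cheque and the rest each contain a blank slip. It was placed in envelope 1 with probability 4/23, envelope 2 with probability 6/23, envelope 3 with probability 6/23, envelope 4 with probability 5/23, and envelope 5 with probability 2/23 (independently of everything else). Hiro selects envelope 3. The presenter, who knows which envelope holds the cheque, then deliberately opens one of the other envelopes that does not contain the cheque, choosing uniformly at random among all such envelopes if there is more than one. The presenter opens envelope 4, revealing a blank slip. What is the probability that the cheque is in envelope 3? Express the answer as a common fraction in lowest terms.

Condition on the true location of the cheque.
If it is in envelope 1 (prior 4/23): the presenter has 3 equally likely choices, so probability 1/3; weight (4/23)·(1/3) = 4/69.
If it is in envelope 2 (prior 6/23): the presenter has 3 equally likely choices, so probability 1/3; weight (6/23)·(1/3) = 2/23.
If it is in envelope 3 (prior 6/23): the presenter has 4 equally likely choices, so probability 1/4; weight (6/23)·(1/4) = 3/46.
If it is in envelope 4 (prior 5/23): the presenter opened envelope 4, so this case is ruled out; weight (5/23)·0 = 0.
If it is in envelope 5 (prior 2/23): the presenter has 3 equally likely choices, so probability 1/3; weight (2/23)·(1/3) = 2/69.
The weights sum to 11/46.
So P(the cheque in envelope 3 | the presenter opened envelope 4) = (3/46) / (11/46) = 3/11.

3/11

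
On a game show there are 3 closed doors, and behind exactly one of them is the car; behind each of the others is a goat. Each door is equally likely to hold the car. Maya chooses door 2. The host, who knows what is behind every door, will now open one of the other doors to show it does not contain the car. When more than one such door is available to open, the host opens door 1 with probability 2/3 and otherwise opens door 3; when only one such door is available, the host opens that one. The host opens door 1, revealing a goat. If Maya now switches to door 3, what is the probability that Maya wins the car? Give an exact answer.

Apply Bayes' rule, conditioning on where the car actually is.
If it is behind door 1 (prior 1/3): the host opened door 1, so this case is ruled out; weight (1/3)·0 = 0.
If it is behind door 2 (prior 1/3): door 1 is available, opened with probability 2/3; weight (1/3)·(2/3) = 2/9.
If it is behind door 3 (prior 1/3): only door 1 is available, probability 1; weight (1/3)·1 = 1/3.
The weights sum to 5/9.
So P(the car behind door 3 | the host opened door 1) = (1/3) / (5/9) = 3/5.

3/5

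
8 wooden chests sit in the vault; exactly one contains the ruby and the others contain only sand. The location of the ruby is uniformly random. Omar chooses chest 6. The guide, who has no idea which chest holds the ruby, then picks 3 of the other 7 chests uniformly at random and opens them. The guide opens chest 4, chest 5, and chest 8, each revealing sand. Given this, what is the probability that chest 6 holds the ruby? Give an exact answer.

1/5

Consider each possible location of the ruby in turn.
If it is in any of chests 1, 2, 3, 6, and 7 (prior 1/8 each): the guide picks exactly this set with probability 1/35 regardless, and none is the prize; weight (1/8)·(1/35) = 1/280 each.
If it is in any of chests 4, 5, and 8 (prior 1/8 each): that chest was opened and seen not to hold the prize — ruled out; weight (1/8)·0 = 0 each.
The weights sum to 1/56.
So P(the ruby in chest 6 | the guide opened chest 4, chest 5, and chest 8) = (1/280) / (1/56) = 1/5.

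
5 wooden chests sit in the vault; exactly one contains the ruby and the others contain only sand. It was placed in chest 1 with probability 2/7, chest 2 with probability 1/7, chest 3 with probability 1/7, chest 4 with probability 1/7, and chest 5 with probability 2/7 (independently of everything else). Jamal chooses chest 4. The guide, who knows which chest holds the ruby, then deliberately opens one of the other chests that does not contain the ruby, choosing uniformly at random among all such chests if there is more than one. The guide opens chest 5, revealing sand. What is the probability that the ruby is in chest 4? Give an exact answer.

3/19

Consider each possible location of the ruby in turn.
If it is in chest 1 (prior 2/7): the guide has 3 equally likely choices, so probability 1/3; weight (2/7)·(1/3) = 2/21.
If it is in either of chests 2 and 3 (prior 1/7 each): the guide has 3 equally likely choices, so probability 1/3; weight (1/7)·(1/3) = 1/21 each.
If it is in chest 4 (prior 1/7): the guide has 4 equally likely choices, so probability 1/4; weight (1/7)·(1/4) = 1/28.
If it is in chest 5 (prior 2/7): the guide opened chest 5, so this case is ruled out; weight (2/7)·0 = 0.
The weights sum to 19/84.
So P(the ruby in chest 4 | the guide opened chest 5) = (1/28) / (19/84) = 3/19.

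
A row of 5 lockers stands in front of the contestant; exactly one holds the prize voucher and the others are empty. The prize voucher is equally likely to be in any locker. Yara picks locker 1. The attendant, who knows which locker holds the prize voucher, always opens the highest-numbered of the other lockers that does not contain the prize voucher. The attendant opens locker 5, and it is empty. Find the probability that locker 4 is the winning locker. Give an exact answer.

Condition on the true location of the prize voucher.
If it is in any of lockers 1, 2, 3, and 4 (prior 1/5 each): locker 5 is the highest-numbered option available, probability 1; weight (1/5)·1 = 1/5 each.
If it is in locker 5 (prior 1/5): the attendant opened locker 5, so this case is ruled out; weight (1/5)·0 = 0.
The weights sum to 4/5.
So P(the prize voucher in locker 4 | the attendant opened locker 5) = (1/5) / (4/5) = 1/4.

1/4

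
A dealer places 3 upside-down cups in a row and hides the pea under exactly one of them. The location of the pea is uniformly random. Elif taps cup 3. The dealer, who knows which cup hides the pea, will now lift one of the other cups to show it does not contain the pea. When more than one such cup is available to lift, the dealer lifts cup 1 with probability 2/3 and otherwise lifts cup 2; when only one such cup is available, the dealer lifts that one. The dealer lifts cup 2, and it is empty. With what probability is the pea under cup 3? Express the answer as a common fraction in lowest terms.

Consider each possible location of the pea in turn.
If it is under cup 1 (prior 1/3): only cup 2 is available, probability 1; weight (1/3)·1 = 1/3.
If it is under cup 2 (prior 1/3): the dealer opened cup 2, so this case is ruled out; weight (1/3)·0 = 0.
If it is under cup 3 (prior 1/3): cup 1 is available but not opened, probability 1/3; weight (1/3)·(1/3) = 1/9.
The weights sum to 4/9.
So P(the pea under cup 3 | the dealer opened cup 2) = (1/9) / (4/9) = 1/4.

1/4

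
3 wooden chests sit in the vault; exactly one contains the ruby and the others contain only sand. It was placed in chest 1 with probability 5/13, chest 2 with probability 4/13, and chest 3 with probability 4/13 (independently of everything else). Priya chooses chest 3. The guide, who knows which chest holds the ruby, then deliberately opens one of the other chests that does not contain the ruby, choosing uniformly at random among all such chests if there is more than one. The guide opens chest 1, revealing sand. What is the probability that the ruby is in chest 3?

1/3

Condition on the true location of the ruby.
If it is in chest 1 (prior 5/13): the guide opened chest 1, so this case is ruled out; weight (5/13)·0 = 0.
If it is in chest 2 (prior 4/13): the guide has no choice, probability 1; weight (4/13)·1 = 4/13.
If it is in chest 3 (prior 4/13): the guide has 2 equally likely choices, so probability 1/2; weight (4/13)·(1/2) = 2/13.
The weights sum to 6/13.
So P(the ruby in chest 3 | the guide opened chest 1) = (2/13) / (6/13) = 1/3.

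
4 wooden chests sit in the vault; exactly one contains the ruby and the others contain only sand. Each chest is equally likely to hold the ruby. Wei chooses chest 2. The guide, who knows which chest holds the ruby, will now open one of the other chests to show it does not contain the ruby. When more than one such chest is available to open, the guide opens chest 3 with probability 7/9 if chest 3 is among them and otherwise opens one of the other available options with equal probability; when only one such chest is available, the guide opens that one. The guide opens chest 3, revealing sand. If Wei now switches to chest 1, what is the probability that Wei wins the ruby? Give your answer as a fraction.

Consider each possible location of the ruby in turn.
If it is in any of chests 1, 2, and 4 (prior 1/4 each): chest 3 is available, opened with probability 7/9; weight (1/4)·(7/9) = 7/36 each.
If it is in chest 3 (prior 1/4): the guide opened chest 3, so this case is ruled out; weight (1/4)·0 = 0.
The weights sum to 7/12.
So P(the ruby in chest 1 | the guide opened chest 3) = (7/36) / (7/12) = 1/3.

1/3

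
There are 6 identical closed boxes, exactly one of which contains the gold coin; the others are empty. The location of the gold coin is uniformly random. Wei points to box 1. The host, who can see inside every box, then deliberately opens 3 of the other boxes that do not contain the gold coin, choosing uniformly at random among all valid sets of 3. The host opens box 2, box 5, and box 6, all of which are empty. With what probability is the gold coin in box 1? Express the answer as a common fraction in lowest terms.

Consider each possible location of the gold coin in turn.
If it is in box 1 (prior 1/6): the host has 10 equally likely choices, so probability 1/10; weight (1/6)·(1/10) = 1/60.
If it is in any of boxes 2, 5, and 6 (prior 1/6 each): that box was opened and seen not to hold the prize — ruled out; weight (1/6)·0 = 0 each.
If it is in either of boxes 3 and 4 (prior 1/6 each): the host has 4 equally likely choices, so probability 1/4; weight (1/6)·(1/4) = 1/24 each.
The weights sum to 1/10.
So P(the gold coin in box 1 | the host opened box 2, box 5, and box 6) = (1/60) / (1/10) = 1/6.

1/6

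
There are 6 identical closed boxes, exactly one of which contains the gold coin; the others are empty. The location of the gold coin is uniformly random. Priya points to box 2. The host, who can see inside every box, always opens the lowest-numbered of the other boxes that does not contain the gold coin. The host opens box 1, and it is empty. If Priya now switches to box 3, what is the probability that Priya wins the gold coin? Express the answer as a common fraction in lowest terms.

1/5

Consider each possible location of the gold coin in turn.
If it is in box 1 (prior 1/6): the host opened box 1, so this case is ruled out; weight (1/6)·0 = 0.
If it is in any of boxes 2, 3, 4, 5, and 6 (prior 1/6 each): box 1 is the lowest-numbered option available, probability 1; weight (1/6)·1 = 1/6 each.
The weights sum to 5/6.
So P(the gold coin in box 3 | the host opened box 1) = (1/6) / (5/6) = 1/5.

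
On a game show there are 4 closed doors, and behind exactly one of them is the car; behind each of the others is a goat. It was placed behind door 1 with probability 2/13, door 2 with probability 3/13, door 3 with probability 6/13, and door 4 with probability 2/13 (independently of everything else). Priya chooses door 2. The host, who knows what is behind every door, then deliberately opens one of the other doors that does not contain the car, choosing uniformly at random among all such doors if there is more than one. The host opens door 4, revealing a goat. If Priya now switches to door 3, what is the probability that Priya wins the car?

3/5

Consider each possible location of the car in turn.
If it is behind door 1 (prior 2/13): the host has 2 equally likely choices, so probability 1/2; weight (2/13)·(1/2) = 1/13.
If it is behind door 2 (prior 3/13): the host has 3 equally likely choices, so probability 1/3; weight (3/13)·(1/3) = 1/13.
If it is behind door 3 (prior 6/13): the host has 2 equally likely choices, so probability 1/2; weight (6/13)·(1/2) = 3/13.
If it is behind door 4 (prior 2/13): the host opened door 4, so this case is ruled out; weight (2/13)·0 = 0.
The weights sum to 5/13.
So P(the car behind door 3 | the host opened door 4) = (3/13) / (5/13) = 3/5.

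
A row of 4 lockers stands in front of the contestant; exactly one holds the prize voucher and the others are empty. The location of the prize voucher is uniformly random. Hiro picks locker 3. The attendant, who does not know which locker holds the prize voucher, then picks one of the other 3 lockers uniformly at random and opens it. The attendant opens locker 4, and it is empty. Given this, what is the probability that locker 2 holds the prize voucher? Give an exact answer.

1/3

Condition on the true location of the prize voucher.
If it is in any of lockers 1, 2, and 3 (prior 1/4 each): the attendant picks locker 4 with probability 1/3 regardless, and it is not the prize; weight (1/4)·(1/3) = 1/12 each.
If it is in locker 4 (prior 1/4): the attendant opened locker 4, so this case is ruled out; weight (1/4)·0 = 0.
The weights sum to 1/4.
So P(the prize voucher in locker 2 | the attendant opened locker 4) = (1/12) / (1/4) = 1/3.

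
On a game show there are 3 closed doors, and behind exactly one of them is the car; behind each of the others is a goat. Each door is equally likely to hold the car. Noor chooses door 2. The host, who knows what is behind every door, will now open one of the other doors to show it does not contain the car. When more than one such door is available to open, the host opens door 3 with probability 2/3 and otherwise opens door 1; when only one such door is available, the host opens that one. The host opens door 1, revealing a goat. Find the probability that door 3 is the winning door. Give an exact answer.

Condition on the true location of the car.
If it is behind door 1 (prior 1/3): the host opened door 1, so this case is ruled out; weight (1/3)·0 = 0.
If it is behind door 2 (prior 1/3): door 3 is available but not opened, probability 1/3; weight (1/3)·(1/3) = 1/9.
If it is behind door 3 (prior 1/3): only door 1 is available, probability 1; weight (1/3)·1 = 1/3.
The weights sum to 4/9.
So P(the car behind door 3 | the host opened door 1) = (1/3) / (4/9) = 3/4.

3/4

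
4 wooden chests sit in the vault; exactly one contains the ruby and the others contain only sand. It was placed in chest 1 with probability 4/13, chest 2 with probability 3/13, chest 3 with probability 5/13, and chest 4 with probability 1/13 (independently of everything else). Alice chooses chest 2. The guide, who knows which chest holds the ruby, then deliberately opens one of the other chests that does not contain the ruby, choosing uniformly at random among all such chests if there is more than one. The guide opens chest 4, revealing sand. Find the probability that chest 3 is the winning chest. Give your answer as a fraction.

Apply Bayes' rule, conditioning on where the ruby actually is.
If it is in chest 1 (prior 4/13): the guide has 2 equally likely choices, so probability 1/2; weight (4/13)·(1/2) = 2/13.
If it is in chest 2 (prior 3/13): the guide has 3 equally likely choices, so probability 1/3; weight (3/13)·(1/3) = 1/13.
If it is in chest 3 (prior 5/13): the guide has 2 equally likely choices, so probability 1/2; weight (5/13)·(1/2) = 5/26.
If it is in chest 4 (prior 1/13): the guide opened chest 4, so this case is ruled out; weight (1/13)·0 = 0.
The weights sum to 11/26.
So P(the ruby in chest 3 | the guide opened chest 4) = (5/26) / (11/26) = 5/11.

5/11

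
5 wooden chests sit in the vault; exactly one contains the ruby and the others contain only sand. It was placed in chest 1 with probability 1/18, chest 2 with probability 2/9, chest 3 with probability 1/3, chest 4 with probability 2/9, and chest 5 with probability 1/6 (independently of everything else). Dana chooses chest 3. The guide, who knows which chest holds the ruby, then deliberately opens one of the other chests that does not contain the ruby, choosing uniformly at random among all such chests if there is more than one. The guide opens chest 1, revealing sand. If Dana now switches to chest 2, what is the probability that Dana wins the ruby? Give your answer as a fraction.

8/31

Apply Bayes' rule, conditioning on where the ruby actually is.
If it is in chest 1 (prior 1/18): the guide opened chest 1, so this case is ruled out; weight (1/18)·0 = 0.
If it is in either of chests 2 and 4 (prior 2/9 each): the guide has 3 equally likely choices, so probability 1/3; weight (2/9)·(1/3) = 2/27 each.
If it is in chest 3 (prior 1/3): the guide has 4 equally likely choices, so probability 1/4; weight (1/3)·(1/4) = 1/12.
If it is in chest 5 (prior 1/6): the guide has 3 equally likely choices, so probability 1/3; weight (1/6)·(1/3) = 1/18.
The weights sum to 31/108.
So P(the ruby in chest 2 | the guide opened chest 1) = (2/27) / (31/108) = 8/31.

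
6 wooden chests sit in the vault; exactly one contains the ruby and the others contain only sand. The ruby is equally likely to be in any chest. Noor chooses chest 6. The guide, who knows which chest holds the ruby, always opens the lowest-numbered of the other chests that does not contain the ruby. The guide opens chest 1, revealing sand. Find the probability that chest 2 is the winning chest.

Apply Bayes' rule, conditioning on where the ruby actually is.
If it is in chest 1 (prior 1/6): the guide opened chest 1, so this case is ruled out; weight (1/6)·0 = 0.
If it is in any of chests 2, 3, 4, 5, and 6 (prior 1/6 each): chest 1 is the lowest-numbered option available, probability 1; weight (1/6)·1 = 1/6 each.
The weights sum to 5/6.
So P(the ruby in chest 2 | the guide opened chest 1) = (1/6) / (5/6) = 1/5.

1/5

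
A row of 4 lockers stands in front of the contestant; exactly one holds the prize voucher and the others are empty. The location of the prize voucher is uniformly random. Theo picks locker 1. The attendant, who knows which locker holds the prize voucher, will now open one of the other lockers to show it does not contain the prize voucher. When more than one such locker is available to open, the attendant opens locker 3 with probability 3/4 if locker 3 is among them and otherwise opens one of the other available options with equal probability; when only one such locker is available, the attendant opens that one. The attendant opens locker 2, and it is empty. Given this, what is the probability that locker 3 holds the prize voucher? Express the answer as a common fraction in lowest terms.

4/7

Condition on the true location of the prize voucher.
If it is in locker 1 (prior 1/4): locker 3 is available but not opened; locker 2 gets probability (1 − 3/4)/2 = 1/8; weight (1/4)·(1/8) = 1/32.
If it is in locker 2 (prior 1/4): the attendant opened locker 2, so this case is ruled out; weight (1/4)·0 = 0.
If it is in locker 3 (prior 1/4): locker 3 holds the prize so is unavailable; the attendant chooses uniformly among the 2 others, probability 1/2; weight (1/4)·(1/2) = 1/8.
If it is in locker 4 (prior 1/4): locker 3 is available but not opened, probability 1/4; weight (1/4)·(1/4) = 1/16.
The weights sum to 7/32.
So P(the prize voucher in locker 3 | the attendant opened locker 2) = (1/8) / (7/32) = 4/7.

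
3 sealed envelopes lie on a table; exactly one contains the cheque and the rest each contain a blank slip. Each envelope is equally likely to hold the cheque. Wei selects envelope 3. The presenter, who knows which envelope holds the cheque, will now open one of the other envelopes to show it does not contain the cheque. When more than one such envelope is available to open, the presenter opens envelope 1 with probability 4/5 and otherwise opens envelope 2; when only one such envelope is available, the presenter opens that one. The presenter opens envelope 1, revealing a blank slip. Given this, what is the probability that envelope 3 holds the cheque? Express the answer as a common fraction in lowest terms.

4/9

Condition on the true location of the cheque.
If it is in envelope 1 (prior 1/3): the presenter opened envelope 1, so this case is ruled out; weight (1/3)·0 = 0.
If it is in envelope 2 (prior 1/3): only envelope 1 is available, probability 1; weight (1/3)·1 = 1/3.
If it is in envelope 3 (prior 1/3): envelope 1 is available, opened with probability 4/5; weight (1/3)·(4/5) = 4/15.
The weights sum to 3/5.
So P(the cheque in envelope 3 | the presenter opened envelope 1) = (4/15) / (3/5) = 4/9.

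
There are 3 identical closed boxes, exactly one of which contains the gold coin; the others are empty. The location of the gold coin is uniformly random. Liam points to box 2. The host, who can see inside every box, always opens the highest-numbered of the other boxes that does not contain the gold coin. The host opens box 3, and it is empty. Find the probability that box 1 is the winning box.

1/2

Apply Bayes' rule, conditioning on where the gold coin actually is.
If it is in either of boxes 1 and 2 (prior 1/3 each): box 3 is the highest-numbered option available, probability 1; weight (1/3)·1 = 1/3 each.
If it is in box 3 (prior 1/3): the host opened box 3, so this case is ruled out; weight (1/3)·0 = 0.
The weights sum to 2/3.
So P(the gold coin in box 1 | the host opened box 3) = (1/3) / (2/3) = 1/2.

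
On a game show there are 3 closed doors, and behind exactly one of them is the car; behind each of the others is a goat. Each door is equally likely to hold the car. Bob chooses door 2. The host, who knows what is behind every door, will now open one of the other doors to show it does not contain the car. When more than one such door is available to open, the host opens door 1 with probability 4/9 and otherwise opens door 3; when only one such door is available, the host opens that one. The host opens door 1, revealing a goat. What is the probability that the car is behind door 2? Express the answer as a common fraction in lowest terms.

Consider each possible location of the car in turn.
If it is behind door 1 (prior 1/3): the host opened door 1, so this case is ruled out; weight (1/3)·0 = 0.
If it is behind door 2 (prior 1/3): door 1 is available, opened with probability 4/9; weight (1/3)·(4/9) = 4/27.
If it is behind door 3 (prior 1/3): only door 1 is available, probability 1; weight (1/3)·1 = 1/3.
The weights sum to 13/27.
So P(the car behind door 2 | the host opened door 1) = (4/27) / (13/27) = 4/13.

4/13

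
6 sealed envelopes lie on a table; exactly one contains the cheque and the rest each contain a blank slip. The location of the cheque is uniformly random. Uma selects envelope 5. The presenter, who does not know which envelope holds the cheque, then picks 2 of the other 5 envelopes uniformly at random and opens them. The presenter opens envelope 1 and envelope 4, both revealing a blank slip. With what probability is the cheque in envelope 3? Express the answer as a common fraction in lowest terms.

Because the presenter chose which envelopes to open without knowing where the cheque is, the choice is independent of the prize location. Learning that none of the 2 opened envelopes holds the cheque simply rules out those 2 locations and leaves the remaining 4 envelopes still equally likely by symmetry.
So P(the cheque in envelope 3) = 1/4.

1/4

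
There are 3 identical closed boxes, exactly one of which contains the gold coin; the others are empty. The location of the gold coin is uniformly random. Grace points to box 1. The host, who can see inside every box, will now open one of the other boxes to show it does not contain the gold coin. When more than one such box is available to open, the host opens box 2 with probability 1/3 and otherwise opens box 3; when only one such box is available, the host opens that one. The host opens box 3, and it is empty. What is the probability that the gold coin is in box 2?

Condition on the true location of the gold coin.
If it is in box 1 (prior 1/3): box 2 is available but not opened, probability 2/3; weight (1/3)·(2/3) = 2/9.
If it is in box 2 (prior 1/3): only box 3 is available, probability 1; weight (1/3)·1 = 1/3.
If it is in box 3 (prior 1/3): the host opened box 3, so this case is ruled out; weight (1/3)·0 = 0.
The weights sum to 5/9.
So P(the gold coin in box 2 | the host opened box 3) = (1/3) / (5/9) = 3/5.

3/5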